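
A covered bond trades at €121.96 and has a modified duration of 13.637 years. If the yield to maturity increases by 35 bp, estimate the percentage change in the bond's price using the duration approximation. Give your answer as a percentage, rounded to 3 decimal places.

-4.773%

Duration approximation: ΔP/P ≈ -D_mod · Δy = -13.637 × (+0.0035) = -0.0477295.
As a percentage: -4.77295%.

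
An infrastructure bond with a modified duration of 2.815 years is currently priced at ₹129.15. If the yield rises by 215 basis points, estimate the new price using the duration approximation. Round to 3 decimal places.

₹121.334

Duration approximation: ΔP/P ≈ -D_mod · Δy = -2.815 × (+0.0215) = -0.0605225.
New price ≈ 129.15 × (1 - 0.0605225) = 121.333519125.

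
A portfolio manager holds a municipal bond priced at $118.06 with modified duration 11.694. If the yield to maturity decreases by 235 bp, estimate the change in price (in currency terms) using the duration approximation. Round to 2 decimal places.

Duration approximation: ΔP/P ≈ -D_mod · Δy = -11.694 × (-0.0235) = +0.274809.
ΔP ≈ 118.06 × (+0.274809) = +32.44395054.

+$32.44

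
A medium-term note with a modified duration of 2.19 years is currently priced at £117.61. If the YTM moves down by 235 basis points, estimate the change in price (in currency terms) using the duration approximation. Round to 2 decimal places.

Duration approximation: ΔP/P ≈ -D_mod · Δy = -2.19 × (-0.0235) = +0.051465.
ΔP ≈ 117.61 × (+0.051465) = +6.05279865.

+£6.05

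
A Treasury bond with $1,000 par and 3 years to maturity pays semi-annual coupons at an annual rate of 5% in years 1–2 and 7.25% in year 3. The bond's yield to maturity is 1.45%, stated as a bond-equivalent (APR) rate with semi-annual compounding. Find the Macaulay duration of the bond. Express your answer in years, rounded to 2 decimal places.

Periodic yield y = 0.00725. Discount each cash flow and weight by its period:
  t   CF        PV=CF/(1+0.00725)^t    t·PV
  1        25.00        24.8201        24.8201
  2        25.00        24.6414        49.2828
  3        25.00        24.4640        73.3921
  4        25.00        24.2880        97.1518
  5        36.25        34.9640       174.8202
  6     1,036.25       992.2952     5,953.7712
  Σ                  1,125.4727     6,373.2382
Price P = Σ PV = 1,125.4727.
Macaulay duration = Σ(t·PV) / P = 6,373.2382 / 1,125.4727 = 5.66272 half-year periods.
In years: 5.66272 / 2 = 2.83136 years.

2.83 years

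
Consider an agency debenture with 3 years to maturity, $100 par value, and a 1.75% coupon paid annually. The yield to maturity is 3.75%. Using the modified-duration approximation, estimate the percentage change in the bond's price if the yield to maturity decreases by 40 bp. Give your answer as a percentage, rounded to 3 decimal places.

Periodic yield y = 0.0375. Modified duration first:
  t   CF        PV=CF/(1+0.0375)^t    t·PV
  1         1.75         1.6867         1.6867
  2         1.75         1.6258         3.2516
  3       101.75        91.1109       273.3326
  Σ                     94.4234       278.2709
P = 94.4234; D_Mac = 2.94705 yrs; D_mod = 2.94705/(1+0.0375) = 2.84053 yrs.
ΔP/P ≈ -D_mod · Δy = -2.84053 × (-0.004) = +0.011362 = +1.1362%.

+1.136%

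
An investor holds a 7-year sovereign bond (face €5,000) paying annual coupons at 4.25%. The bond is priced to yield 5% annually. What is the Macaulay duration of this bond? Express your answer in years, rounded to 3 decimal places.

Periodic yield y = 0.05. Discount each cash flow and weight by its year:
  t   CF        PV=CF/(1+0.05)^t    t·PV
  1       212.50       202.3810       202.3810
  2       212.50       192.7438       385.4875
  3       212.50       183.5655       550.6965
  4       212.50       174.8243       699.2971
  5       212.50       166.4993       832.4966
  6       212.50       158.5708       951.4246
  7     5,212.50     3,704.4264    25,930.9850
  Σ                  4,783.0110    29,552.7683
Price P = Σ PV = 4,783.0110.
Macaulay duration = Σ(t·PV) / P = 29,552.7683 / 4,783.0110 = 6.17870 years.

6.179 years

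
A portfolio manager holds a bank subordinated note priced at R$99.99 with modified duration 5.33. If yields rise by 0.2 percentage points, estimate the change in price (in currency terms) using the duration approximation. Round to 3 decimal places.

Duration approximation: ΔP/P ≈ -D_mod · Δy = -5.33 × (+0.002) = -0.010660.
ΔP ≈ 99.99 × (-0.010660) = -1.0658934.

-R$1.066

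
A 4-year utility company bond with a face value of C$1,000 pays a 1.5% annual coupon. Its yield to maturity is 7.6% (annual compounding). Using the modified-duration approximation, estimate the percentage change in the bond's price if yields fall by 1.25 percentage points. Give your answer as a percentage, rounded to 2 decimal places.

Periodic yield y = 0.076. Modified duration first:
  t   CF        PV=CF/(1+0.076)^t    t·PV
  1        15.00        13.9405        13.9405
  2        15.00        12.9559        25.9117
  3        15.00        12.0408        36.1223
  4     1,015.00       757.2111     3,028.8443
  Σ                    796.1482     3,104.8189
P = 796.1482; D_Mac = 3.89980 yrs; D_mod = 3.89980/(1+0.076) = 3.62435 yrs.
ΔP/P ≈ -D_mod · Δy = -3.62435 × (-0.0125) = +0.045304 = +4.5304%.

+4.53%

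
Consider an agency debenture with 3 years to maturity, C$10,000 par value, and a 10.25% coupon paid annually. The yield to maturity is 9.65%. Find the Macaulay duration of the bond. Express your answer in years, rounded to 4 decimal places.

2.7318 years

Periodic yield y = 0.0965. Discount each cash flow and weight by its year:
  t   CF        PV=CF/(1+0.0965)^t    t·PV
  1     1,025.00       934.7925       934.7925
  2     1,025.00       852.5240     1,705.0479
  3    11,025.00     8,362.8189    25,088.4566
  Σ                 10,150.1353    27,728.2970
Price P = Σ PV = 10,150.1353.
Macaulay duration = Σ(t·PV) / P = 27,728.2970 / 10,150.1353 = 2.73182 years.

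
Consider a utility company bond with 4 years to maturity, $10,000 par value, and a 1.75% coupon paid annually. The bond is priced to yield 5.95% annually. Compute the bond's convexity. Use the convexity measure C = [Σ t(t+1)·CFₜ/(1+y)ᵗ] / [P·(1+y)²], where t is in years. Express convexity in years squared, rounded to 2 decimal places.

17.16

With y = 0.0595:
  t   CF        PV=CF/(1+0.0595)^t    t·PV        t(t+1)·PV
  1       175.00       165.1723       165.1723         330.3445
  2       175.00       155.8964       311.7928         935.3785
  3       175.00       147.1415       441.4245       1,765.6979
  4    10,175.00     8,074.7777    32,299.1107     161,495.5535
  Σ                  8,542.9878    33,217.5003     164,526.9745
P = 8,542.9878.
Convexity = Σ t(t+1)·PV / [P·(1+y)²] = 164,526.9745 / (8,542.9878 × 1.122540) = 17.15637.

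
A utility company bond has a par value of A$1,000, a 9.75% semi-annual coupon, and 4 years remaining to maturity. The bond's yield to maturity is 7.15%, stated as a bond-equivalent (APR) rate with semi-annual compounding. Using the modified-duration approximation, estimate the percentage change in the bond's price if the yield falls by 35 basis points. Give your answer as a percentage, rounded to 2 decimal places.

+1.16%

Periodic yield y = 0.03575. Modified duration first:
  t   CF        PV=CF/(1+0.03575)^t    t·PV
  1        48.75        47.0673        47.0673
  2        48.75        45.4428        90.8855
  3        48.75        43.8743       131.6228
  4        48.75        42.3599       169.4396
  5        48.75        40.8978       204.4890
  6        48.75        39.4862       236.9170
  7        48.75        38.1233       266.8628
  8     1,048.75       791.8309     6,334.6471
  Σ                  1,089.0824     7,481.9311
P = 1,089.0824; D_Mac = 6.86994 half-year periods = 3.43497 yrs; D_mod = 3.43497/(1+0.03575) = 3.31641 yrs.
ΔP/P ≈ -D_mod · Δy = -3.31641 × (-0.0035) = +0.011607 = +1.1607%.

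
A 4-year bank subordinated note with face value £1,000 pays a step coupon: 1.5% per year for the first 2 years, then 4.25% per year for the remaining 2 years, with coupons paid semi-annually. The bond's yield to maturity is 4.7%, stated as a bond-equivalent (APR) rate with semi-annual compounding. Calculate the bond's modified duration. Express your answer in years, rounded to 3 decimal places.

Periodic yield y = 0.0235. First find Macaulay duration:
  t   CF        PV=CF/(1+0.0235)^t    t·PV
  1         7.50         7.3278         7.3278
  2         7.50         7.1595        14.3191
  3         7.50         6.9952        20.9855
  4         7.50         6.8345        27.3382
  5        21.25        18.9199        94.5997
  6        21.25        18.4855       110.9132
  7        21.25        18.0611       126.4276
  8     1,021.25       848.0653     6,784.5224
  Σ                    931.8489     7,186.4335
P = 931.8489; Macaulay duration = 7,186.4335 / 931.8489 = 7.71202 half-year periods = 3.85601 years.
Modified duration = D_Mac / (1 + y) = 3.85601 / 1.0235 = 3.76747 years.

3.767 years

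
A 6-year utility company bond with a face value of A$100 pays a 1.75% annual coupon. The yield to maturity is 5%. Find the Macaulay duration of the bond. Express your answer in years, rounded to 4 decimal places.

5.7190 years

Periodic yield y = 0.05. Discount each cash flow and weight by its year:
  t   CF        PV=CF/(1+0.05)^t    t·PV
  1         1.75         1.6667         1.6667
  2         1.75         1.5873         3.1746
  3         1.75         1.5117         4.5351
  4         1.75         1.4397         5.7589
  5         1.75         1.3712         6.8559
  6       101.75        75.9274       455.5645
  Σ                     83.5040       477.5557
Price P = Σ PV = 83.5040.
Macaulay duration = Σ(t·PV) / P = 477.5557 / 83.5040 = 5.71896 years.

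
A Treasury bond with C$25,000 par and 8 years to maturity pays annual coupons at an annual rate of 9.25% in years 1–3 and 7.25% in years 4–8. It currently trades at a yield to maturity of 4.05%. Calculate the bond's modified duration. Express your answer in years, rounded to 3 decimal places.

6.069 years

Periodic yield y = 0.0405. First find Macaulay duration:
  t   CF        PV=CF/(1+0.0405)^t    t·PV
  1     2,312.50     2,222.4892     2,222.4892
  2     2,312.50     2,135.9819     4,271.9638
  3     2,312.50     2,052.8418     6,158.5255
  4     1,812.50     1,546.3567     6,185.4268
  5     1,812.50     1,486.1669     7,430.8346
  6     1,812.50     1,428.3200     8,569.9198
  7     1,812.50     1,372.7246     9,609.0724
  8    26,812.50    19,516.4415   156,131.5316
  Σ                 31,761.3226   200,579.7637
P = 31,761.3226; Macaulay duration = 200,579.7637 / 31,761.3226 = 6.31522 years.
Modified duration = D_Mac / (1 + y) = 6.31522 / 1.0405 = 6.06941 years.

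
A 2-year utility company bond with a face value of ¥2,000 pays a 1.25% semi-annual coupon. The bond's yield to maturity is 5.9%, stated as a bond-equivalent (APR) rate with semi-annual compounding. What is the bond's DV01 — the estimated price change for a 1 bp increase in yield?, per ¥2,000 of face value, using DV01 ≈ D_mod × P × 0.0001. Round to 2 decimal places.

Periodic yield y = 0.0295.
  t   CF        PV=CF/(1+0.0295)^t    t·PV
  1        12.50        12.1418        12.1418
  2        12.50        11.7939        23.5878
  3        12.50        11.4559        34.3678
  4     2,012.50     1,791.5564     7,166.2256
  Σ                  1,826.9481     7,236.3231
P = 1,826.9481; D_Mac = 3.96088 half-year periods = 1.98044 yrs; D_mod = 1.92369 yrs.
DV01 ≈ 1.92369 × 1,826.9481 × 0.0001 = 0.351448.

¥0.35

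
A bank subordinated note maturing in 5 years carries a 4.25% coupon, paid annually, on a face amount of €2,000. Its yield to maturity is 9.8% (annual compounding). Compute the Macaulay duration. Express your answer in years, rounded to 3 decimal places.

4.551 years

Periodic yield y = 0.098. Discount each cash flow and weight by its year:
  t   CF        PV=CF/(1+0.098)^t    t·PV
  1        85.00        77.4135        77.4135
  2        85.00        70.5041       141.0082
  3        85.00        64.2114       192.6341
  4        85.00        58.4803       233.9212
  5     2,085.00     1,306.4547     6,532.2735
  Σ                  1,577.0639     7,177.2505
Price P = Σ PV = 1,577.0639.
Macaulay duration = Σ(t·PV) / P = 7,177.2505 / 1,577.0639 = 4.55102 years.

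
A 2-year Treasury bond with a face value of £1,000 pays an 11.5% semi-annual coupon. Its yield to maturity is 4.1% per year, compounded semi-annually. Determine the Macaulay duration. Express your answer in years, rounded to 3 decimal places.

Periodic yield y = 0.0205. Discount each cash flow and weight by its period:
  t   CF        PV=CF/(1+0.0205)^t    t·PV
  1        57.50        56.3449        56.3449
  2        57.50        55.2131       110.4261
  3        57.50        54.1039       162.3118
  4     1,057.50       975.0533     3,900.2131
  Σ                  1,140.7152     4,229.2959
Price P = Σ PV = 1,140.7152.
Macaulay duration = Σ(t·PV) / P = 4,229.2959 / 1,140.7152 = 3.70758 half-year periods.
In years: 3.70758 / 2 = 1.85379 years.

1.854 years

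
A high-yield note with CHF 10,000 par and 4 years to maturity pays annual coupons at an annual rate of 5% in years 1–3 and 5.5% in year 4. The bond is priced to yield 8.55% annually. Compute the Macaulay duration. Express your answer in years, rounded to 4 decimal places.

3.7046 years

Periodic yield y = 0.0855. Discount each cash flow and weight by its year:
  t   CF        PV=CF/(1+0.0855)^t    t·PV
  1       500.00       460.6172       460.6172
  2       500.00       424.3365       848.6729
  3       500.00       390.9134     1,172.7401
  4    10,550.00     7,598.5924    30,394.3696
  Σ                  8,874.4594    32,876.3998
Price P = Σ PV = 8,874.4594.
Macaulay duration = Σ(t·PV) / P = 32,876.3998 / 8,874.4594 = 3.70461 years.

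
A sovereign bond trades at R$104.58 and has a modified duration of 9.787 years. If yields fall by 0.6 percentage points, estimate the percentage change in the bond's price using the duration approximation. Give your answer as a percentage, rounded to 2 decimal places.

Duration approximation: ΔP/P ≈ -D_mod · Δy = -9.787 × (-0.006) = +0.058722.
As a percentage: +5.8722%.

+5.87%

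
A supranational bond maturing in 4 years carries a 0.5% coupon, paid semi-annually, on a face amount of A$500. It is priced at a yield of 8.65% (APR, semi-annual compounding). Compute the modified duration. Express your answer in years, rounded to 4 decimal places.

3.7935 years

Periodic yield y = 0.04325. First find Macaulay duration:
  t   CF        PV=CF/(1+0.04325)^t    t·PV
  1         1.25         1.1982         1.1982
  2         1.25         1.1485         2.2970
  3         1.25         1.1009         3.3027
  4         1.25         1.0553         4.2210
  5         1.25         1.0115         5.0575
  6         1.25         0.9696         5.8174
  7         1.25         0.9294         6.5056
  8       501.25       357.2294     2,857.8355
  Σ                    364.6427     2,886.2350
P = 364.6427; Macaulay duration = 2,886.2350 / 364.6427 = 7.91524 half-year periods = 3.95762 years.
Modified duration = D_Mac / (1 + y) = 3.95762 / 1.04325 = 3.79355 years.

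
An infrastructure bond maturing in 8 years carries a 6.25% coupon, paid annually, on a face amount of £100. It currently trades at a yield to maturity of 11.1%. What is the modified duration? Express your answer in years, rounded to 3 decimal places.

5.647 years

Periodic yield y = 0.111. First find Macaulay duration:
  t   CF        PV=CF/(1+0.111)^t    t·PV
  1         6.25         5.6256         5.6256
  2         6.25         5.0635        10.1270
  3         6.25         4.5576        13.6729
  4         6.25         4.1023        16.4091
  5         6.25         3.6924        18.4620
  6         6.25         3.3235        19.9410
  7         6.25         2.9914        20.9401
  8       106.25        45.7737       366.1900
  Σ                     75.1301       471.3677
P = 75.1301; Macaulay duration = 471.3677 / 75.1301 = 6.27402 years.
Modified duration = D_Mac / (1 + y) = 6.27402 / 1.111 = 5.64718 years.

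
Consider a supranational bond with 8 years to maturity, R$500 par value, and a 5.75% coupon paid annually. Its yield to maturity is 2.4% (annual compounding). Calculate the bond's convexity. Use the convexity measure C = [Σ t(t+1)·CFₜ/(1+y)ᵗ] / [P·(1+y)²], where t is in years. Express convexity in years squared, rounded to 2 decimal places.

54.91

With y = 0.024:
  t   CF        PV=CF/(1+0.024)^t    t·PV        t(t+1)·PV
  1        28.75        28.0762        28.0762          56.1523
  2        28.75        27.4181        54.8363         164.5088
  3        28.75        26.7755        80.3266         321.3063
  4        28.75        26.1480       104.5919         522.9595
  5        28.75        25.5351       127.6756         766.0539
  6        28.75        24.9366       149.6199       1,047.3393
  7        28.75        24.3522       170.4654       1,363.7230
  8       528.75       437.3717     3,498.9740      31,490.7659
  Σ                    620.6135     4,214.5658      35,732.8091
P = 620.6135.
Convexity = Σ t(t+1)·PV / [P·(1+y)²] = 35,732.8091 / (620.6135 × 1.048576) = 54.90931.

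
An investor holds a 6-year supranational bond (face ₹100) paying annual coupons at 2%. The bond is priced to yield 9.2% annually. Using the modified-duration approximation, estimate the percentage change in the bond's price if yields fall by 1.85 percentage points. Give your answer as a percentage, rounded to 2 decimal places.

+9.55%

Periodic yield y = 0.092. Modified duration first:
  t   CF        PV=CF/(1+0.092)^t    t·PV
  1         2.00         1.8315         1.8315
  2         2.00         1.6772         3.3544
  3         2.00         1.5359         4.6077
  4         2.00         1.4065         5.6260
  5         2.00         1.2880         6.4400
  6       102.00        60.1540       360.9239
  Σ                     67.8931       382.7835
P = 67.8931; D_Mac = 5.63803 yrs; D_mod = 5.63803/(1+0.092) = 5.16303 yrs.
ΔP/P ≈ -D_mod · Δy = -5.16303 × (-0.0185) = +0.095516 = +9.5516%.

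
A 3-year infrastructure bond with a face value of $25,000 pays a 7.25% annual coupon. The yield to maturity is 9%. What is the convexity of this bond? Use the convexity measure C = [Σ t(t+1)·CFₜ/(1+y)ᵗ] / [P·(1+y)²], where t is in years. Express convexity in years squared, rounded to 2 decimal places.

9.19

With y = 0.09:
  t   CF        PV=CF/(1+0.09)^t    t·PV        t(t+1)·PV
  1     1,812.50     1,662.8440     1,662.8440       3,325.6881
  2     1,812.50     1,525.5450     3,051.0900       9,153.2699
  3    26,812.50    20,704.1696    62,112.5087     248,450.0347
  Σ                 23,892.5586    66,826.4427     260,928.9927
P = 23,892.5586.
Convexity = Σ t(t+1)·PV / [P·(1+y)²] = 260,928.9927 / (23,892.5586 × 1.188100) = 9.19193.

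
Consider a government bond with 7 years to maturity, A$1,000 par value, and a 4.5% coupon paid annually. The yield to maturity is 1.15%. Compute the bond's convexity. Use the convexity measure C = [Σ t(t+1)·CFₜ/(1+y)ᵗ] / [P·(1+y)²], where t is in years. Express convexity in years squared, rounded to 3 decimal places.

46.944

With y = 0.0115:
  t   CF        PV=CF/(1+0.0115)^t    t·PV        t(t+1)·PV
  1        45.00        44.4884        44.4884          88.9768
  2        45.00        43.9826        87.9652         263.8955
  3        45.00        43.4825       130.4476         521.7904
  4        45.00        42.9882       171.9527         859.7634
  5        45.00        42.4994       212.4971       1,274.9828
  6        45.00        42.0162       252.0974       1,764.6821
  7     1,045.00       964.6174     6,752.3216      54,018.5730
  Σ                  1,224.0747     7,651.7700      58,792.6641
P = 1,224.0747.
Convexity = Σ t(t+1)·PV / [P·(1+y)²] = 58,792.6641 / (1,224.0747 × 1.023132) = 46.94436.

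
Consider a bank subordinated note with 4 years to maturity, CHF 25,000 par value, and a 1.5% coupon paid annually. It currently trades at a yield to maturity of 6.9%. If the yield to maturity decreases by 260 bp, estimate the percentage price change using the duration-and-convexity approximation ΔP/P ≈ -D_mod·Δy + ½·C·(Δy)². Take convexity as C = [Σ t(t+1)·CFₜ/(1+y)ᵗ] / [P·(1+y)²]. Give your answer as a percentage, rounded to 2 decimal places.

With y = 0.069:
  t   CF        PV=CF/(1+0.069)^t    t·PV        t(t+1)·PV
  1       375.00       350.7951       350.7951         701.5903
  2       375.00       328.1526       656.3052       1,968.9156
  3       375.00       306.9716       920.9147       3,683.6588
  4    25,375.00    19,431.0035    77,724.0140     388,620.0701
  Σ                 20,416.9228    79,652.0291     394,974.2348
P = 20,416.9228; D_Mac = 3.90127 yrs; D_mod = 3.64946 yrs; C = 16.92868.
Duration effect: -3.64946 × (-0.026) = +0.094886
Convexity effect: 0.5 × 16.92868 × (-0.026)² = +0.0057219
ΔP/P ≈ +0.094886 + 0.0057219 = +0.100608 = +10.0608%.

+10.06%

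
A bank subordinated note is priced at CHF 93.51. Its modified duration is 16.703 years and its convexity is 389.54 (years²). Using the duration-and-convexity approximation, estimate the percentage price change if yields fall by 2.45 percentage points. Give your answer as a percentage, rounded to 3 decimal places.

Duration effect: -D_mod·Δy = -16.703 × (-0.0245) = +0.4092235
Convexity effect: ½·C·(Δy)² = 0.5 × 389.54 × (-0.0245)² = +0.1169106925
ΔP/P ≈ +0.4092235 + 0.1169106925 = +0.5261341925
= +52.61341925%.

+52.613%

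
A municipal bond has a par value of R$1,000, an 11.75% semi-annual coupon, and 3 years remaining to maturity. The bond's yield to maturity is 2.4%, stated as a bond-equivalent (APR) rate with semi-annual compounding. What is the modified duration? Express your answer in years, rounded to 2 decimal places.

2.63 years

Periodic yield y = 0.012. First find Macaulay duration:
  t   CF        PV=CF/(1+0.012)^t    t·PV
  1        58.75        58.0534        58.0534
  2        58.75        57.3650       114.7300
  3        58.75        56.6848       170.0543
  4        58.75        56.0126       224.0504
  5        58.75        55.3484       276.7422
  6     1,058.75       985.6219     5,913.7314
  Σ                  1,269.0861     6,757.3617
P = 1,269.0861; Macaulay duration = 6,757.3617 / 1,269.0861 = 5.32459 half-year periods = 2.66229 years.
Modified duration = D_Mac / (1 + y) = 2.66229 / 1.012 = 2.63073 years.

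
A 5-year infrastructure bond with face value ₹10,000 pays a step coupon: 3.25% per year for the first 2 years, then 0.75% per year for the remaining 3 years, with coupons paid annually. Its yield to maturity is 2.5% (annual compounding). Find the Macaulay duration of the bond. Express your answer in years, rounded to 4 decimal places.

Periodic yield y = 0.025. Discount each cash flow and weight by its year:
  t   CF        PV=CF/(1+0.025)^t    t·PV
  1       325.00       317.0732       317.0732
  2       325.00       309.3397       618.6794
  3        75.00        69.6450       208.9349
  4        75.00        67.9463       271.7852
  5    10,075.00     8,904.8319    44,524.1597
  Σ                  9,668.8361    45,940.6323
Price P = Σ PV = 9,668.8361.
Macaulay duration = Σ(t·PV) / P = 45,940.6323 / 9,668.8361 = 4.75141 years.

4.7514 years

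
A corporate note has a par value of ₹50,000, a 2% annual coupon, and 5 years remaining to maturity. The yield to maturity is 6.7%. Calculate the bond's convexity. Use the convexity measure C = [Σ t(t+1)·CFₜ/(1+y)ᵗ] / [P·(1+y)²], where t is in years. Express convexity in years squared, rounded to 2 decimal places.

With y = 0.067:
  t   CF        PV=CF/(1+0.067)^t    t·PV        t(t+1)·PV
  1     1,000.00       937.2071       937.2071       1,874.4142
  2     1,000.00       878.3572     1,756.7144       5,270.1431
  3     1,000.00       823.2026     2,469.6078       9,878.4314
  4     1,000.00       771.5114     3,086.0454      15,430.2271
  5    51,000.00    36,876.3628   184,381.8140   1,106,290.8838
  Σ                 40,286.6411   192,631.3887   1,138,744.0997
P = 40,286.6411.
Convexity = Σ t(t+1)·PV / [P·(1+y)²] = 1,138,744.0997 / (40,286.6411 × 1.138489) = 24.82769.

24.83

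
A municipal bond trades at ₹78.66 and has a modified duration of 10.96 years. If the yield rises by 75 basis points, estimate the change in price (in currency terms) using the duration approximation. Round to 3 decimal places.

Duration approximation: ΔP/P ≈ -D_mod · Δy = -10.96 × (+0.0075) = -0.082200.
ΔP ≈ 78.66 × (-0.082200) = -6.465852.

-₹6.466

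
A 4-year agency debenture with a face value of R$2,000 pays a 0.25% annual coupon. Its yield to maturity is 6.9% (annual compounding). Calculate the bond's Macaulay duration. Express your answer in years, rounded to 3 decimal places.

3.983 years

Periodic yield y = 0.069. Discount each cash flow and weight by its year:
  t   CF        PV=CF/(1+0.069)^t    t·PV
  1         5.00         4.6773         4.6773
  2         5.00         4.3754         8.7507
  3         5.00         4.0930        12.2789
  4     2,005.00     1,535.3364     6,141.3457
  Σ                  1,548.4820     6,167.0526
Price P = Σ PV = 1,548.4820.
Macaulay duration = Σ(t·PV) / P = 6,167.0526 / 1,548.4820 = 3.98264 years.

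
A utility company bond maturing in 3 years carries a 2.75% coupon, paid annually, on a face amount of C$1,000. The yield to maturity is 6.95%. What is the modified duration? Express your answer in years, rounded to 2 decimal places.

Periodic yield y = 0.0695. First find Macaulay duration:
  t   CF        PV=CF/(1+0.0695)^t    t·PV
  1        27.50        25.7129        25.7129
  2        27.50        24.0420        48.0841
  3     1,027.50       839.9230     2,519.7689
  Σ                    889.6780     2,593.5659
P = 889.6780; Macaulay duration = 2,593.5659 / 889.6780 = 2.91517 years.
Modified duration = D_Mac / (1 + y) = 2.91517 / 1.0695 = 2.72574 years.

2.73 years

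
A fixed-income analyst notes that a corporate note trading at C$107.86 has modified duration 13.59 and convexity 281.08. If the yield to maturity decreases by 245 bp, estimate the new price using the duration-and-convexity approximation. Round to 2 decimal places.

Duration effect: -D_mod·Δy = -13.59 × (-0.0245) = +0.332955
Convexity effect: ½·C·(Δy)² = 0.5 × 281.08 × (-0.0245)² = +0.084359135
ΔP/P ≈ +0.332955 + 0.084359135 = +0.417314135
New price ≈ 107.86 × (1 + 0.417314135) = 152.8715026011.

C$152.87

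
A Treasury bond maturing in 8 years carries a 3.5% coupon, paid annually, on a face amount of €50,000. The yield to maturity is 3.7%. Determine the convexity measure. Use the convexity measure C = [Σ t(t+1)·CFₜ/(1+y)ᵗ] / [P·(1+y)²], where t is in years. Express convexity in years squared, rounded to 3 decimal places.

With y = 0.037:
  t   CF        PV=CF/(1+0.037)^t    t·PV        t(t+1)·PV
  1     1,750.00     1,687.5603     1,687.5603       3,375.1205
  2     1,750.00     1,627.3484     3,254.6968       9,764.0903
  3     1,750.00     1,569.2848     4,707.8545      18,831.4181
  4     1,750.00     1,513.2930     6,053.1720      30,265.8600
  5     1,750.00     1,459.2989     7,296.4947      43,778.9682
  6     1,750.00     1,407.2314     8,443.3883      59,103.7179
  7     1,750.00     1,357.0216     9,499.1511      75,993.2085
  8    51,750.00    38,697.2678   309,578.1424   2,786,203.2819
  Σ                 49,318.3062   350,520.4600   3,027,315.6653
P = 49,318.3062.
Convexity = Σ t(t+1)·PV / [P·(1+y)²] = 3,027,315.6653 / (49,318.3062 × 1.075369) = 57.08106.

57.081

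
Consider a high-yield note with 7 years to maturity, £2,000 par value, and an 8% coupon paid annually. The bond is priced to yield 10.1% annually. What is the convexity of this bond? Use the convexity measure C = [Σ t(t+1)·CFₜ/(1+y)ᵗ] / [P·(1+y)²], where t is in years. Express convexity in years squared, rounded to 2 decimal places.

With y = 0.101:
  t   CF        PV=CF/(1+0.101)^t    t·PV        t(t+1)·PV
  1       160.00       145.3224       145.3224         290.6449
  2       160.00       131.9913       263.9826         791.9479
  3       160.00       119.8831       359.6494       1,438.5974
  4       160.00       108.8857       435.5427       2,177.7133
  5       160.00        98.8971       494.4853       2,966.9118
  6       160.00        89.8248       538.9486       3,772.6399
  7     2,160.00     1,101.3935     7,709.7547      61,678.0373
  Σ                  1,796.1979     9,947.6856      73,116.4925
P = 1,796.1979.
Convexity = Σ t(t+1)·PV / [P·(1+y)²] = 73,116.4925 / (1,796.1979 × 1.212201) = 33.58045.

33.58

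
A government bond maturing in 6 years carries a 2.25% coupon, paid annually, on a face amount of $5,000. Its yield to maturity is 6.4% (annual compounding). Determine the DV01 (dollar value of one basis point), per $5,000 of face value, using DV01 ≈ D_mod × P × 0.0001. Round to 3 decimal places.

$2.114

Periodic yield y = 0.064.
  t   CF        PV=CF/(1+0.064)^t    t·PV
  1       112.50       105.7331       105.7331
  2       112.50        99.3732       198.7464
  3       112.50        93.3959       280.1876
  4       112.50        87.7781       351.1123
  5       112.50        82.4982       412.4909
  6     5,112.50     3,523.5753    21,141.4516
  Σ                  3,992.3537    22,489.7219
P = 3,992.3537; D_Mac = 5.63320 yrs; D_mod = 5.29436 yrs.
DV01 ≈ 5.29436 × 3,992.3537 × 0.0001 = 2.113696.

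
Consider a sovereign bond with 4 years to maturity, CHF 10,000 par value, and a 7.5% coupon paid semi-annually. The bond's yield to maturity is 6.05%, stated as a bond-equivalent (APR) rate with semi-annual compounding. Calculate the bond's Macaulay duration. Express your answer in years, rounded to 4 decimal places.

Periodic yield y = 0.03025. Discount each cash flow and weight by its period:
  t   CF        PV=CF/(1+0.03025)^t    t·PV
  1       375.00       363.9893       363.9893
  2       375.00       353.3019       706.6039
  3       375.00       342.9284     1,028.7851
  4       375.00       332.8594     1,331.4374
  5       375.00       323.0860     1,615.4300
  6       375.00       313.5996     1,881.5977
  7       375.00       304.3918     2,130.7424
  8    10,375.00     8,174.2350    65,393.8801
  Σ                 10,508.3914    74,452.4660
Price P = Σ PV = 10,508.3914.
Macaulay duration = Σ(t·PV) / P = 74,452.4660 / 10,508.3914 = 7.08505 half-year periods.
In years: 7.08505 / 2 = 3.54252 years.

3.5425 years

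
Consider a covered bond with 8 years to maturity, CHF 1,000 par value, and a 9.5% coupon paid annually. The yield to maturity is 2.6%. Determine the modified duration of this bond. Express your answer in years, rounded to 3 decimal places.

6.188 years

Periodic yield y = 0.026. First find Macaulay duration:
  t   CF        PV=CF/(1+0.026)^t    t·PV
  1        95.00        92.5926        92.5926
  2        95.00        90.2462       180.4924
  3        95.00        87.9593       263.8778
  4        95.00        85.7303       342.9211
  5        95.00        83.5578       417.7888
  6        95.00        81.4403       488.6419
  7        95.00        79.3765       555.6357
  8     1,095.00       891.7338     7,133.8705
  Σ                  1,492.6367     9,475.8206
P = 1,492.6367; Macaulay duration = 9,475.8206 / 1,492.6367 = 6.34838 years.
Modified duration = D_Mac / (1 + y) = 6.34838 / 1.026 = 6.18750 years.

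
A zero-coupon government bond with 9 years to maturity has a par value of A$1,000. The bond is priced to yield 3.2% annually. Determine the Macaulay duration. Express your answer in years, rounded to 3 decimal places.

9.000 years

A zero-coupon bond has a single cash flow at maturity, so its Macaulay duration equals its maturity: 9 years.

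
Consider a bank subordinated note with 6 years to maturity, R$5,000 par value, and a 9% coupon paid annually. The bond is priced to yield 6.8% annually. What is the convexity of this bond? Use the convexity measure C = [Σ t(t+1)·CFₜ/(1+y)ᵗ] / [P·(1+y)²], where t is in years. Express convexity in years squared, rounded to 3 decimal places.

With y = 0.068:
  t   CF        PV=CF/(1+0.068)^t    t·PV        t(t+1)·PV
  1       450.00       421.3483       421.3483         842.6966
  2       450.00       394.5209       789.0418       2,367.1254
  3       450.00       369.4016     1,108.2048       4,432.8190
  4       450.00       345.8816     1,383.5265       6,917.6327
  5       450.00       323.8592     1,619.2960       9,715.7763
  6     5,450.00     3,672.5607    22,035.3644     154,247.5507
  Σ                  5,527.5724    27,356.7818     178,523.6007
P = 5,527.5724.
Convexity = Σ t(t+1)·PV / [P·(1+y)²] = 178,523.6007 / (5,527.5724 × 1.140624) = 28.31514.

28.315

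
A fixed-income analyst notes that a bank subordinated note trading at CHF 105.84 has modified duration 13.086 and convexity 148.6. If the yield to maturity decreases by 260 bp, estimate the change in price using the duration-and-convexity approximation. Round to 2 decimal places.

+CHF 41.33

Duration effect: -D_mod·Δy = -13.086 × (-0.026) = +0.340236
Convexity effect: ½·C·(Δy)² = 0.5 × 148.6 × (-0.026)² = +0.0502268
ΔP/P ≈ +0.340236 + 0.0502268 = +0.3904628
ΔP ≈ 105.84 × (+0.3904628) = +41.326582752.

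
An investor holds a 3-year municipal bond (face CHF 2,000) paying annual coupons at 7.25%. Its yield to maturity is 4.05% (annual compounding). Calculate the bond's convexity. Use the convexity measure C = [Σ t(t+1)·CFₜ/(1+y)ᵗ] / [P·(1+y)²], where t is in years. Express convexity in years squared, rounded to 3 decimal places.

With y = 0.0405:
  t   CF        PV=CF/(1+0.0405)^t    t·PV        t(t+1)·PV
  1       145.00       139.3561       139.3561         278.7122
  2       145.00       133.9318       267.8637         803.5910
  3     2,145.00     1,904.1495     5,712.4485      22,849.7940
  Σ                  2,177.4374     6,119.6683      23,932.0972
P = 2,177.4374.
Convexity = Σ t(t+1)·PV / [P·(1+y)²] = 23,932.0972 / (2,177.4374 × 1.082640) = 10.15198.

10.152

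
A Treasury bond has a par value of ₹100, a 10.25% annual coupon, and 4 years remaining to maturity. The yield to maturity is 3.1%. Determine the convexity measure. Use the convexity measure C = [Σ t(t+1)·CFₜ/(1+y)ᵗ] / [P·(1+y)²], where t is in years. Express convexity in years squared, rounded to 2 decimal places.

15.92

With y = 0.031:
  t   CF        PV=CF/(1+0.031)^t    t·PV        t(t+1)·PV
  1        10.25         9.9418         9.9418          19.8836
  2        10.25         9.6429        19.2857          57.8572
  3        10.25         9.3529        28.0588         112.2352
  4       110.25        97.5762       390.3048       1,951.5242
  Σ                    126.5138       447.5912       2,141.5002
P = 126.5138.
Convexity = Σ t(t+1)·PV / [P·(1+y)²] = 2,141.5002 / (126.5138 × 1.062961) = 15.92439.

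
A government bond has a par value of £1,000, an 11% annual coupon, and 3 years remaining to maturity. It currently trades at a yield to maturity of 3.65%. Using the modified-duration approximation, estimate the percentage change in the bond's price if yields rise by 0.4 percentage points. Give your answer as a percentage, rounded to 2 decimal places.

-1.06%

Periodic yield y = 0.0365. Modified duration first:
  t   CF        PV=CF/(1+0.0365)^t    t·PV
  1       110.00       106.1264       106.1264
  2       110.00       102.3892       204.7784
  3     1,110.00       996.8161     2,990.4484
  Σ                  1,205.3317     3,301.3532
P = 1,205.3317; D_Mac = 2.73896 yrs; D_mod = 2.73896/(1+0.0365) = 2.64251 yrs.
ΔP/P ≈ -D_mod · Δy = -2.64251 × (+0.004) = -0.010570 = -1.0570%.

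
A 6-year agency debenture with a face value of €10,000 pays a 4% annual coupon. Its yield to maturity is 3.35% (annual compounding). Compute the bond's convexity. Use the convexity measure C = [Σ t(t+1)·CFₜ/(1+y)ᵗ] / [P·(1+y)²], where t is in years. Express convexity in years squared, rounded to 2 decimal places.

34.65

With y = 0.0335:
  t   CF        PV=CF/(1+0.0335)^t    t·PV        t(t+1)·PV
  1       400.00       387.0343       387.0343         774.0687
  2       400.00       374.4890       748.9779       2,246.9338
  3       400.00       362.3502     1,087.0507       4,348.2028
  4       400.00       350.6050     1,402.4199       7,012.0994
  5       400.00       339.2404     1,696.2021      10,177.2125
  6    10,400.00     8,534.3501    51,206.1005     358,442.7032
  Σ                 10,348.0690    56,527.7854     383,001.2204
P = 10,348.0690.
Convexity = Σ t(t+1)·PV / [P·(1+y)²] = 383,001.2204 / (10,348.0690 × 1.068122) = 34.65133.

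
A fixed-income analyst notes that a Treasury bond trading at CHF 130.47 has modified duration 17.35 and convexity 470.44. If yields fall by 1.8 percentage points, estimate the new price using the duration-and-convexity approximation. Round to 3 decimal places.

CHF 181.159

Duration effect: -D_mod·Δy = -17.35 × (-0.018) = +0.312300
Convexity effect: ½·C·(Δy)² = 0.5 × 470.44 × (-0.018)² = +0.07621128
ΔP/P ≈ +0.312300 + 0.07621128 = +0.38851128
New price ≈ 130.47 × (1 + 0.38851128) = 181.1590667016.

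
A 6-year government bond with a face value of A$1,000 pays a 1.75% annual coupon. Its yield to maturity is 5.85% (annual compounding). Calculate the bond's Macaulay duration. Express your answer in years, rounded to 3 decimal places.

Periodic yield y = 0.0585. Discount each cash flow and weight by its year:
  t   CF        PV=CF/(1+0.0585)^t    t·PV
  1        17.50        16.5328        16.5328
  2        17.50        15.6191        31.2382
  3        17.50        14.7559        44.2677
  4        17.50        13.9404        55.7615
  5        17.50        13.1699        65.8497
  6     1,017.50       723.4179     4,340.5073
  Σ                    797.4360     4,554.1573
Price P = Σ PV = 797.4360.
Macaulay duration = Σ(t·PV) / P = 4,554.1573 / 797.4360 = 5.71100 years.

5.711 years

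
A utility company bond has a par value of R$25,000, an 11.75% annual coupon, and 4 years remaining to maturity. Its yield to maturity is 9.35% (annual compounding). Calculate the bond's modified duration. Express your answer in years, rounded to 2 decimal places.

3.14 years

Periodic yield y = 0.0935. First find Macaulay duration:
  t   CF        PV=CF/(1+0.0935)^t    t·PV
  1     2,937.50     2,686.3283     2,686.3283
  2     2,937.50     2,456.6331     4,913.2662
  3     2,937.50     2,246.5781     6,739.7342
  4    27,937.50    19,539.4525    78,157.8101
  Σ                 26,928.9920    92,497.1388
P = 26,928.9920; Macaulay duration = 92,497.1388 / 26,928.9920 = 3.43485 years.
Modified duration = D_Mac / (1 + y) = 3.43485 / 1.0935 = 3.14116 years.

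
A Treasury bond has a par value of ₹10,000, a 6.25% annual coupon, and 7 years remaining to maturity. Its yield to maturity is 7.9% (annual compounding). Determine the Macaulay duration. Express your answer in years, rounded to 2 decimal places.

5.82 years

Periodic yield y = 0.079. Discount each cash flow and weight by its year:
  t   CF        PV=CF/(1+0.079)^t    t·PV
  1       625.00       579.2400       579.2400
  2       625.00       536.8304     1,073.6609
  3       625.00       497.5259     1,492.5777
  4       625.00       461.0991     1,844.3962
  5       625.00       427.3393     2,136.6963
  6       625.00       396.0512     2,376.3073
  7    10,625.00     6,239.9172    43,679.4203
  Σ                  9,138.0031    53,182.2987
Price P = Σ PV = 9,138.0031.
Macaulay duration = Σ(t·PV) / P = 53,182.2987 / 9,138.0031 = 5.81990 years.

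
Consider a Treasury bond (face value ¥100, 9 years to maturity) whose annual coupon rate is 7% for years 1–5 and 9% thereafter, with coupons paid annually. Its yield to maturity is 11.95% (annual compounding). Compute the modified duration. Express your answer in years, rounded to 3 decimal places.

5.920 years

Periodic yield y = 0.1195. First find Macaulay duration:
  t   CF        PV=CF/(1+0.1195)^t    t·PV
  1         7.00         6.2528         6.2528
  2         7.00         5.5853        11.1707
  3         7.00         4.9891        14.9674
  4         7.00         4.4566        17.8263
  5         7.00         3.9809        19.9043
  6         9.00         4.5719        27.4315
  7         9.00         4.0839        28.5872
  8         9.00         3.6480        29.1837
  9       109.00        39.4648       355.1830
  Σ                     77.0333       510.5069
P = 77.0333; Macaulay duration = 510.5069 / 77.0333 = 6.62710 years.
Modified duration = D_Mac / (1 + y) = 6.62710 / 1.1195 = 5.91969 years.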